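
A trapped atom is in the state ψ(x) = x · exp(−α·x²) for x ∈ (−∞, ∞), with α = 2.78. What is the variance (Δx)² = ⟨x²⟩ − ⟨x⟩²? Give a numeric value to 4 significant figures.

Compute ⟨x⟩ and ⟨x²⟩ separately, then (Δx)² = ⟨x²⟩ − ⟨x⟩².
Expand each integrand as polynomial × e^(−2αx²) and use ∫x^(2j)·e^(−2αx²) dx = (2j−1)!!/(4α)^j · √(π/(2α)), odd powers → 0; here √(π/(2α)) = 0.75169.
Normalization: ∫|ψ|² dx = 0.067598.
⟨x⟩ = 0.0000 and ⟨x²⟩ = 0.26978.
(Δx)² = 0.26978 − (0.0000)² = 0.26978.

0.2698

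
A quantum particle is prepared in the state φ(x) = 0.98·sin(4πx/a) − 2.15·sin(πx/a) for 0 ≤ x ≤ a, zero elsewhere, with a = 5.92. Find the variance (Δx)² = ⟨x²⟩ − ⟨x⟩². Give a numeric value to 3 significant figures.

1.43

Compute ⟨x⟩ and ⟨x²⟩ separately, then (Δx)² = ⟨x²⟩ − ⟨x⟩².
On 0 ≤ x ≤ a (j ≠ l): ∫sin²(jπx/a) dx = a/2, ∫sin(jπx/a)·sin(lπx/a) dx = 0; diagonal moments ∫x·sin²(jπx/a) dx = a²/4, ∫x²·sin²(jπx/a) dx = a³·(1/6 − 1/(4j²π²)); cross terms ∫x·sin(jπx/a)·sin(lπx/a) dx = 0 for j + l even and −4jla²/(π²(j² − l²)²) for j + l odd, ∫x²·sin(jπx/a)·sin(lπx/a) dx = (−1)^(j+l)·4jla³/(π²(j² − l²)²); higher powers the same way via product-to-sum and parts.
Normalization: ∫|φ|² dx = 16.525.
⟨x⟩ = 3.0244 and ⟨x²⟩ = 10.574.
(Δx)² = 10.574 − (3.0244)² = 1.4273.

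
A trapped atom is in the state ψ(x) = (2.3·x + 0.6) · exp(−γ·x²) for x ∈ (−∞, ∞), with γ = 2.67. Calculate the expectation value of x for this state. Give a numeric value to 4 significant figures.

⟨x⟩ = ∫ x·|ψ|² dx / ∫|ψ|² dx (integrals over the domain).
Expand each integrand as polynomial × e^(−2γx²) and use ∫x^(2j)·e^(−2γx²) dx = (2j−1)!!/(4γ)^j · √(π/(2γ)), odd powers → 0; here √(π/(2γ)) = 0.76702.
State is unnormalized: ∫|ψ|² dx = 0.65604, and ∫ψ*·x·ψ dx = 0.19822, so ⟨x⟩ = 0.19822 / 0.65604.
⟨x⟩ = 0.30214.

0.3021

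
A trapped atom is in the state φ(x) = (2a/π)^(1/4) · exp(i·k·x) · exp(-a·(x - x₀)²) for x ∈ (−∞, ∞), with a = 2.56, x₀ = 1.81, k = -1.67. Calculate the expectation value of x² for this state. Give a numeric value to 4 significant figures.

⟨x²⟩ = ∫ x²·|φ|² dx (integrals over the domain).
Gaussian moments (u = x − x₀): ∫u^(2j)·e^(−2au²) du = (2j−1)!!/(4a)^j · √(π/(2a)), odd powers integrate to 0; here √(π/(2a)) = 0.78332.
⟨x²⟩ = 3.3738.

3.374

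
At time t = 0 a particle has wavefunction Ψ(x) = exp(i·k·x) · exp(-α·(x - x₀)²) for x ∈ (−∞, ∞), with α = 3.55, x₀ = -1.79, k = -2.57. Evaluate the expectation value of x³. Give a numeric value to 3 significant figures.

⟨x³⟩ = ∫ x³·|Ψ|² dx / ∫|Ψ|² dx (integrals over the domain).
Gaussian moments (u = x − x₀): ∫u^(2j)·e^(−2αu²) du = (2j−1)!!/(4α)^j · √(π/(2α)), odd powers integrate to 0; here √(π/(2α)) = 0.66519.
State is unnormalized: ∫|Ψ|² dx = 0.66519, and ∫Ψ*·x³·Ψ dx = -4.0666, so ⟨x³⟩ = -4.0666 / 0.66519.
⟨x³⟩ = -6.1135.

-6.11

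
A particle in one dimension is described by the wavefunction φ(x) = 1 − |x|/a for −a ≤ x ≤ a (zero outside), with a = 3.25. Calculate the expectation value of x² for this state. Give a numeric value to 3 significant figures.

⟨x²⟩ = ∫ x²·|φ|² dx / ∫|φ|² dx (integrals over the domain).
φ is even, so ∫ over [−a, a] = 2∫₀ᵃ with φ = 1 − x/a there: ∫₀ᵃ (1 − x/a)² dx = a/3, ∫₀ᵃ x²(1 − x/a)² dx = a³/30, ∫₀ᵃ x⁴(1 − x/a)² dx = a⁵/105.
State is unnormalized: ∫|φ|² dx = 2.1667, and ∫φ*·x²·φ dx = 2.2885, so ⟨x²⟩ = 2.2885 / 2.1667.
⟨x²⟩ = 1.0563.

1.06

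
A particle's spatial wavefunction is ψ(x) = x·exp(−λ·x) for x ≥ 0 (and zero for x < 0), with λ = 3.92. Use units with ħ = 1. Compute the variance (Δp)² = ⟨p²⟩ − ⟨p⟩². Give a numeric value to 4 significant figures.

Compute ⟨p⟩ and ⟨p²⟩ separately; (Δp)² = ⟨p²⟩ − ⟨p⟩².
Differentiate x·exp(−λ·x) with the product rule; every integrand then reduces to terms xʲ·e^(−2λx) on [0, ∞), with ∫₀^∞ xʲ·e^(−2λx) dx = j!/(2λ)^(j+1).
Normalization: ∫|ψ|² dx = 0.0041503.
⟨p⟩ = 0.0000 and ⟨p²⟩ = 15.366.
(Δp)² = 15.366 − (0.0000)² = 15.366.

15.37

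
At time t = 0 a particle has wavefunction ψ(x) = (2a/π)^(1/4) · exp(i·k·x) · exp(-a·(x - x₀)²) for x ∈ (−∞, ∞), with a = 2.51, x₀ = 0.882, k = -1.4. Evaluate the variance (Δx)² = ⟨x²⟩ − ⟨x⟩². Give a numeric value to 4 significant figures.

0.09960

Compute ⟨x⟩ and ⟨x²⟩ separately, then (Δx)² = ⟨x²⟩ − ⟨x⟩².
Gaussian moments (u = x − x₀): ∫u^(2j)·e^(−2au²) du = (2j−1)!!/(4a)^j · √(π/(2a)), odd powers integrate to 0; here √(π/(2a)) = 0.79108.
⟨x⟩ = 0.88200 and ⟨x²⟩ = 0.87753.
(Δx)² = 0.87753 − (0.88200)² = 0.099602.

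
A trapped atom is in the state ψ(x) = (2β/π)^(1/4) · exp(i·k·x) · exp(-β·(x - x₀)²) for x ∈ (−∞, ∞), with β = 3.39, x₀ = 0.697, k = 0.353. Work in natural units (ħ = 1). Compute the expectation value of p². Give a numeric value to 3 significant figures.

p² ψ = −ħ² d²ψ/dx²; ⟨p²⟩ = −ħ² ∫ ψ*·ψ'' dx.
Gaussian moments (u = x − x₀): ∫u^(2j)·e^(−2βu²) du = (2j−1)!!/(4β)^j · √(π/(2β)), odd powers integrate to 0; here √(π/(2β)) = 0.68071. Derivatives: ψ′ = (ik − 2βu)·ψ, ψ″ = ((ik − 2βu)² − 2β)·ψ; the odd-in-u pieces drop out.
⟨p²⟩ = 3.5146.

3.51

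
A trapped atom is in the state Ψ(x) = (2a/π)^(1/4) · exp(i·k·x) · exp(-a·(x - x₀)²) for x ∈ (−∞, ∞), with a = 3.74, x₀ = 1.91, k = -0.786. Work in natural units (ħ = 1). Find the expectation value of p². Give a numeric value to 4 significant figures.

4.358

p² Ψ = −ħ² d²Ψ/dx²; ⟨p²⟩ = −ħ² ∫ Ψ*·Ψ'' dx.
Gaussian moments (u = x − x₀): ∫u^(2j)·e^(−2au²) du = (2j−1)!!/(4a)^j · √(π/(2a)), odd powers integrate to 0; here √(π/(2a)) = 0.64807. Derivatives: Ψ′ = (ik − 2au)·Ψ, Ψ″ = ((ik − 2au)² − 2a)·Ψ; the odd-in-u pieces drop out.
⟨p²⟩ = 4.3578.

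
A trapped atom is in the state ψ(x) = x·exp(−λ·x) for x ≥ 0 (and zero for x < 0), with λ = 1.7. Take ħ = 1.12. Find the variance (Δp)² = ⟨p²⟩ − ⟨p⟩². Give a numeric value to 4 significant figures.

Compute ⟨p⟩ and ⟨p²⟩ separately; (Δp)² = ⟨p²⟩ − ⟨p⟩².
Differentiate x·exp(−λ·x) with the product rule; every integrand then reduces to terms xʲ·e^(−2λx) on [0, ∞), with ∫₀^∞ xʲ·e^(−2λx) dx = j!/(2λ)^(j+1).
Normalization: ∫|ψ|² dx = 0.050885.
⟨p⟩ = 0.0000 and ⟨p²⟩ = 3.6252.
(Δp)² = 3.6252 − (0.0000)² = 3.6252.

3.625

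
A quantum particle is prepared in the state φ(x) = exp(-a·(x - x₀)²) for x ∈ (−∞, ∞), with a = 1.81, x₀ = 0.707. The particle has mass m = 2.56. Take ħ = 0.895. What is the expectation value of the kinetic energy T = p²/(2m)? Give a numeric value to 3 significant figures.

T = −(ħ²/2m) d²/dx², so ⟨T⟩ = −(ħ²/2m) ∫ φ*·φ'' dx / ∫|φ|² dx; with m = 2.56.
Gaussian moments (u = x − x₀): ∫u^(2j)·e^(−2au²) du = (2j−1)!!/(4a)^j · √(π/(2a)), odd powers integrate to 0; here √(π/(2a)) = 0.93158. Derivatives: d/dx e^(−au²) = −2au·e^(−au²), d²/dx² e^(−au²) = (4a²u² − 2a)·e^(−au²).
State is unnormalized: ∫|φ|² dx = 0.93158, and ∫φ*·(−ħ²/2m · φ'') dx = 0.26380, so ⟨T⟩ = 0.26380 / 0.93158.
⟨T⟩ = 0.28317.

0.283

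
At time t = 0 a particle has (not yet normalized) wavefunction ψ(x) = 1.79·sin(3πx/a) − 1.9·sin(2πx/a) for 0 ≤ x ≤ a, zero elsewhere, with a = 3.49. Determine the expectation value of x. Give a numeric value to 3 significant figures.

⟨x⟩ = ∫ x·|ψ|² dx / ∫|ψ|² dx (integrals over the domain).
On 0 ≤ x ≤ a (j ≠ l): ∫sin²(jπx/a) dx = a/2, ∫sin(jπx/a)·sin(lπx/a) dx = 0; diagonal moments ∫x·sin²(jπx/a) dx = a²/4, ∫x²·sin²(jπx/a) dx = a³·(1/6 − 1/(4j²π²)); cross terms ∫x·sin(jπx/a)·sin(lπx/a) dx = 0 for j + l even and −4jla²/(π²(j² − l²)²) for j + l odd, ∫x²·sin(jπx/a)·sin(lπx/a) dx = (−1)^(j+l)·4jla³/(π²(j² − l²)²); higher powers the same way via product-to-sum and parts.
State is unnormalized: ∫|ψ|² dx = 11.891, and ∫ψ*·x·ψ dx = 28.808, so ⟨x⟩ = 28.808 / 11.891.
⟨x⟩ = 2.4227.

2.42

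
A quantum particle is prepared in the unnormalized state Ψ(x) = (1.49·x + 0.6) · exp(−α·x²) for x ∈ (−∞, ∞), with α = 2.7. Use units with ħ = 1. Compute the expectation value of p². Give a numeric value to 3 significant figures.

p² Ψ = −ħ² d²Ψ/dx²; ⟨p²⟩ = −ħ² ∫ Ψ*·Ψ'' dx / ∫|Ψ|² dx.
Expand each integrand as polynomial × e^(−2αx²) and use ∫x^(2j)·e^(−2αx²) dx = (2j−1)!!/(4α)^j · √(π/(2α)), odd powers → 0; here √(π/(2α)) = 0.76274. Differentiate with the product rule, d/dx e^(−αx²) = −2αx·e^(−αx²).
State is unnormalized: ∫|Ψ|² dx = 0.43138, and ∫Ψ*·(−ħ² Ψ'') dx = 2.0114, so ⟨p²⟩ = 2.0114 / 0.43138.
⟨p²⟩ = 4.6627.

4.66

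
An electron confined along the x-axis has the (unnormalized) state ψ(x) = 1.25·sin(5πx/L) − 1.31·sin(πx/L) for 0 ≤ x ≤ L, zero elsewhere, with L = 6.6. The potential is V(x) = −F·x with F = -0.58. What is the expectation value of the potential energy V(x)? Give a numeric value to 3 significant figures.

⟨V⟩ = ∫ V(x)·|ψ|² dx / ∫|ψ|² dx.
On 0 ≤ x ≤ L (j ≠ l): ∫sin²(jπx/L) dx = L/2, ∫sin(jπx/L)·sin(lπx/L) dx = 0; diagonal moments ∫x·sin²(jπx/L) dx = L²/4, ∫x²·sin²(jπx/L) dx = L³·(1/6 − 1/(4j²π²)); cross terms ∫x·sin(jπx/L)·sin(lπx/L) dx = 0 for j + l even and −4jlL²/(π²(j² − l²)²) for j + l odd, ∫x²·sin(jπx/L)·sin(lπx/L) dx = (−1)^(j+l)·4jlL³/(π²(j² − l²)²); higher powers the same way via product-to-sum and parts.
State is unnormalized: ∫|ψ|² dx = 10.819, and ∫ψ*·V(x)·ψ dx = 20.708, so ⟨V⟩ = 20.708 / 10.819.
⟨V⟩ = 1.9140.

1.91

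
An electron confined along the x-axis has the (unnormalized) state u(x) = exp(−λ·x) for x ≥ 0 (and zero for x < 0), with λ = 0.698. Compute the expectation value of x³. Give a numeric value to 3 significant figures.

2.21

⟨x³⟩ = ∫ x³·|u|² dx / ∫|u|² dx (integrals over the domain).
Every integrand reduces to terms xʲ·e^(−2λx) on [0, ∞); use ∫₀^∞ xʲ·e^(−2λx) dx = j!/(2λ)^(j+1).
State is unnormalized: ∫|u|² dx = 0.71633, and ∫u*·x³·u dx = 1.5798, so ⟨x³⟩ = 1.5798 / 0.71633.
⟨x³⟩ = 2.2054.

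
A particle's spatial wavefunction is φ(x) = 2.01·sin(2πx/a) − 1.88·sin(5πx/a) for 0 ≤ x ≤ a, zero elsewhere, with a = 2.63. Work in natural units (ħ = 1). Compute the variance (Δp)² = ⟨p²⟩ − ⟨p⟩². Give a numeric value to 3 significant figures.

Compute ⟨p⟩ and ⟨p²⟩ separately; (Δp)² = ⟨p²⟩ − ⟨p⟩².
d²/dx² sin(jπx/a) = −(jπ/a)²·sin(jπx/a); on 0 ≤ x ≤ a, ∫sin²(jπx/a) dx = a/2 and ∫sin(jπx/a)·sin(lπx/a) dx = 0 for j ≠ l, so only diagonal terms survive in ∫|φ|² and ∫φ·φ″; ∫φ·φ′ dx = [φ²/2] between the walls = 0.
Normalization: ∫|φ|² dx = 9.9605.
⟨p⟩ = 0.0000 and ⟨p²⟩ = 19.690.
(Δp)² = 19.690 − (0.0000)² = 19.690.

19.7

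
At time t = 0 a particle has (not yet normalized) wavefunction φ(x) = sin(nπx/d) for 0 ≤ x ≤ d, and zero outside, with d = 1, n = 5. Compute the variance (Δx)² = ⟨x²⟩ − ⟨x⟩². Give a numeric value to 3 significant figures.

Compute ⟨x⟩ and ⟨x²⟩ separately, then (Δx)² = ⟨x²⟩ − ⟨x⟩².
With sin²θ = (1 − cos2θ)/2 on 0 ≤ x ≤ d: ∫sin²(nπx/d) dx = d/2, ∫x·sin²(nπx/d) dx = d²/4, ∫x²·sin²(nπx/d) dx = d³·(1/6 − 1/(4n²π²)); higher powers xᵏ the same way, integrating xᵏ·cos(2nπx/d) by parts.
Normalization: ∫|φ|² dx = 0.50000.
⟨x⟩ = 0.50000 and ⟨x²⟩ = 0.33131.
(Δx)² = 0.33131 − (0.50000)² = 0.081307.

0.0813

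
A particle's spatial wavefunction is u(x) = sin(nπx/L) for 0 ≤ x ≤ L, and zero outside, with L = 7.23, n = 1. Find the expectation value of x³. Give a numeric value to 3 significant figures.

⟨x³⟩ = ∫ x³·|u|² dx / ∫|u|² dx (integrals over the domain).
With sin²θ = (1 − cos2θ)/2 on 0 ≤ x ≤ L: ∫sin²(nπx/L) dx = L/2, ∫x·sin²(nπx/L) dx = L²/4, ∫x²·sin²(nπx/L) dx = L³·(1/6 − 1/(4n²π²)); higher powers xᵏ the same way, integrating xᵏ·cos(2nπx/L) by parts.
State is unnormalized: ∫|u|² dx = 3.6150, and ∫u*·x³·u dx = 237.74, so ⟨x³⟩ = 237.74 / 3.6150.
⟨x³⟩ = 65.764.

65.8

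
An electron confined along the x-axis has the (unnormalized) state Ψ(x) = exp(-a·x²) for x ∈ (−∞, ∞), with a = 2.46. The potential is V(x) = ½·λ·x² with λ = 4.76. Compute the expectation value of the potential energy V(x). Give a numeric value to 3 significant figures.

⟨V⟩ = ∫ V(x)·|Ψ|² dx / ∫|Ψ|² dx.
Gaussian moments: ∫x^(2j)·e^(−2ax²) dx = (2j−1)!!/(4a)^j · √(π/(2a)), odd powers integrate to 0; here √(π/(2a)) = 0.79908.
State is unnormalized: ∫|Ψ|² dx = 0.79908, and ∫Ψ*·V(x)·Ψ dx = 0.19327, so ⟨V⟩ = 0.19327 / 0.79908.
⟨V⟩ = 0.24187.

0.242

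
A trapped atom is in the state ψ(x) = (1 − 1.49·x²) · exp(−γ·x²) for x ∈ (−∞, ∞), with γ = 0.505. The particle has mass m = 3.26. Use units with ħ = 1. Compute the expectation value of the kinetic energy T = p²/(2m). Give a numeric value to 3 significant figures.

0.421

T = −(ħ²/2m) d²/dx², so ⟨T⟩ = −(ħ²/2m) ∫ ψ*·ψ'' dx / ∫|ψ|² dx; with m = 3.26.
Expand each integrand as polynomial × e^(−2γx²) and use ∫x^(2j)·e^(−2γx²) dx = (2j−1)!!/(4γ)^j · √(π/(2γ)), odd powers → 0; here √(π/(2γ)) = 1.7637. Differentiate with the product rule, d/dx e^(−γx²) = −2γx·e^(−γx²).
State is unnormalized: ∫|ψ|² dx = 2.0406, and ∫ψ*·(−ħ²/2m · ψ'') dx = 0.85839, so ⟨T⟩ = 0.85839 / 2.0406.
⟨T⟩ = 0.42066.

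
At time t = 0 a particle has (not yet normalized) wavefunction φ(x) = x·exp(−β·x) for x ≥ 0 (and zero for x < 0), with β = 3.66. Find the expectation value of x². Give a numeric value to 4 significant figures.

⟨x²⟩ = ∫ x²·|φ|² dx / ∫|φ|² dx (integrals over the domain).
Every integrand reduces to terms xʲ·e^(−2βx) on [0, ∞); use ∫₀^∞ xʲ·e^(−2βx) dx = j!/(2β)^(j+1).
State is unnormalized: ∫|φ|² dx = 0.0050991, and ∫φ*·x²·φ dx = 0.0011420, so ⟨x²⟩ = 0.0011420 / 0.0050991.
⟨x²⟩ = 0.22395.

0.2240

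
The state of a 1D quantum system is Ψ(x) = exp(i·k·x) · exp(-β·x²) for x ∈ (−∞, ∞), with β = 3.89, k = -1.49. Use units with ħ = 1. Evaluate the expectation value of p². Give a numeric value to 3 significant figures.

6.11

p² Ψ = −ħ² d²Ψ/dx²; ⟨p²⟩ = −ħ² ∫ Ψ*·Ψ'' dx / ∫|Ψ|² dx.
Gaussian moments: ∫x^(2j)·e^(−2βx²) dx = (2j−1)!!/(4β)^j · √(π/(2β)), odd powers integrate to 0; here √(π/(2β)) = 0.63546. Derivatives: Ψ′ = (ik − 2βx)·Ψ, Ψ″ = ((ik − 2βx)² − 2β)·Ψ; the odd-in-x pieces drop out.
State is unnormalized: ∫|Ψ|² dx = 0.63546, and ∫Ψ*·(−ħ² Ψ'') dx = 3.8827, so ⟨p²⟩ = 3.8827 / 0.63546.
⟨p²⟩ = 6.1101.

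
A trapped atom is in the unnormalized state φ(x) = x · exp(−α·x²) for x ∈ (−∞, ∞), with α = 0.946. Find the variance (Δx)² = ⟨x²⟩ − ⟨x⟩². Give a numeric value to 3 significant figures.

Compute ⟨x⟩ and ⟨x²⟩ separately, then (Δx)² = ⟨x²⟩ − ⟨x⟩².
Expand each integrand as polynomial × e^(−2αx²) and use ∫x^(2j)·e^(−2αx²) dx = (2j−1)!!/(4α)^j · √(π/(2α)), odd powers → 0; here √(π/(2α)) = 1.2886.
Normalization: ∫|φ|² dx = 0.34054.
⟨x⟩ = 0.0000 and ⟨x²⟩ = 0.79281.
(Δx)² = 0.79281 − (0.0000)² = 0.79281.

0.793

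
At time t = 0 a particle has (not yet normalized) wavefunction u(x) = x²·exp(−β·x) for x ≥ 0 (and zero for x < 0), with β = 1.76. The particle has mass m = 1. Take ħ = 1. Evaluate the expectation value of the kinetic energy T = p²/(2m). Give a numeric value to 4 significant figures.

T = −(ħ²/2m) d²/dx², so ⟨T⟩ = −(ħ²/2m) ∫ u*·u'' dx / ∫|u|² dx; with m = 1.
Differentiate x²·exp(−β·x) with the product rule; every integrand then reduces to terms xʲ·e^(−2βx) on [0, ∞), with ∫₀^∞ xʲ·e^(−2βx) dx = j!/(2β)^(j+1).
State is unnormalized: ∫|u|² dx = 0.044412, and ∫u*·(−ħ²/2m · u'') dx = 0.022928, so ⟨T⟩ = 0.022928 / 0.044412.
⟨T⟩ = 0.51627.

0.5163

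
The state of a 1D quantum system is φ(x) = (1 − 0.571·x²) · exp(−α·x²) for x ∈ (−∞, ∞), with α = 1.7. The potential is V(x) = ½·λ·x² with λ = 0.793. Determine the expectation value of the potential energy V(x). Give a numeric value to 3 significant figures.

0.0411

⟨V⟩ = ∫ V(x)·|φ|² dx / ∫|φ|² dx.
Expand each integrand as polynomial × e^(−2αx²) and use ∫x^(2j)·e^(−2αx²) dx = (2j−1)!!/(4α)^j · √(π/(2α)), odd powers → 0; here √(π/(2α)) = 0.96125.
State is unnormalized: ∫|φ|² dx = 0.82015, and ∫φ*·V(x)·φ dx = 0.033738, so ⟨V⟩ = 0.033738 / 0.82015.
⟨V⟩ = 0.041137.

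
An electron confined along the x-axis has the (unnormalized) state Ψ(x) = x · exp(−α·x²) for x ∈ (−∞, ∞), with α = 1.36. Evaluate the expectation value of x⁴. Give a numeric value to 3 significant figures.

0.507

⟨x⁴⟩ = ∫ x⁴·|Ψ|² dx / ∫|Ψ|² dx (integrals over the domain).
Expand each integrand as polynomial × e^(−2αx²) and use ∫x^(2j)·e^(−2αx²) dx = (2j−1)!!/(4α)^j · √(π/(2α)), odd powers → 0; here √(π/(2α)) = 1.0747.
State is unnormalized: ∫|Ψ|² dx = 0.19756, and ∫Ψ*·x⁴·Ψ dx = 0.10013, so ⟨x⁴⟩ = 0.10013 / 0.19756.
⟨x⁴⟩ = 0.50687.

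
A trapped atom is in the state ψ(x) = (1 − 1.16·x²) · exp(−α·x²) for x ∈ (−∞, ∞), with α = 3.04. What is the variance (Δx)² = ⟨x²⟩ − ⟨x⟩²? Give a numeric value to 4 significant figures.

0.05546

Compute ⟨x⟩ and ⟨x²⟩ separately, then (Δx)² = ⟨x²⟩ − ⟨x⟩².
Expand each integrand as polynomial × e^(−2αx²) and use ∫x^(2j)·e^(−2αx²) dx = (2j−1)!!/(4α)^j · √(π/(2α)), odd powers → 0; here √(π/(2α)) = 0.71882.
Normalization: ∫|ψ|² dx = 0.60130.
⟨x⟩ = 0.0000 and ⟨x²⟩ = 0.055460.
(Δx)² = 0.055460 − (0.0000)² = 0.055460.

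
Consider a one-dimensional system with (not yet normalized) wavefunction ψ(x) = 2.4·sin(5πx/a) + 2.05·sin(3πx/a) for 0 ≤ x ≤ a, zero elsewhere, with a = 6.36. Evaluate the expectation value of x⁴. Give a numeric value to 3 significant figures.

⟨x⁴⟩ = ∫ x⁴·|ψ|² dx / ∫|ψ|² dx (integrals over the domain).
On 0 ≤ x ≤ a (j ≠ l): ∫sin²(jπx/a) dx = a/2, ∫sin(jπx/a)·sin(lπx/a) dx = 0; diagonal moments ∫x·sin²(jπx/a) dx = a²/4, ∫x²·sin²(jπx/a) dx = a³·(1/6 − 1/(4j²π²)); cross terms ∫x·sin(jπx/a)·sin(lπx/a) dx = 0 for j + l even and −4jla²/(π²(j² − l²)²) for j + l odd, ∫x²·sin(jπx/a)·sin(lπx/a) dx = (−1)^(j+l)·4jla³/(π²(j² − l²)²); higher powers the same way via product-to-sum and parts.
State is unnormalized: ∫|ψ|² dx = 31.681, and ∫ψ*·x⁴·ψ dx = 14082., so ⟨x⁴⟩ = 14082. / 31.681.
⟨x⁴⟩ = 444.50.

445.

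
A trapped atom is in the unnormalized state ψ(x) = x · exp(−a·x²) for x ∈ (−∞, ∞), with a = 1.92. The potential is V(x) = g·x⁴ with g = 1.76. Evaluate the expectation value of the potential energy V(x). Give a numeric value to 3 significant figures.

⟨V⟩ = ∫ V(x)·|ψ|² dx / ∫|ψ|² dx.
Expand each integrand as polynomial × e^(−2ax²) and use ∫x^(2j)·e^(−2ax²) dx = (2j−1)!!/(4a)^j · √(π/(2a)), odd powers → 0; here √(π/(2a)) = 0.90450.
State is unnormalized: ∫|ψ|² dx = 0.11777, and ∫ψ*·V(x)·ψ dx = 0.052714, so ⟨V⟩ = 0.052714 / 0.11777.
⟨V⟩ = 0.44759.

0.448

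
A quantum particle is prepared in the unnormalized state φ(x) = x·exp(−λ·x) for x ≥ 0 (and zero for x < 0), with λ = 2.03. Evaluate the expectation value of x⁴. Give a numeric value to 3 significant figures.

1.32

⟨x⁴⟩ = ∫ x⁴·|φ|² dx / ∫|φ|² dx (integrals over the domain).
Every integrand reduces to terms xʲ·e^(−2λx) on [0, ∞); use ∫₀^∞ xʲ·e^(−2λx) dx = j!/(2λ)^(j+1).
State is unnormalized: ∫|φ|² dx = 0.029885, and ∫φ*·x⁴·φ dx = 0.039596, so ⟨x⁴⟩ = 0.039596 / 0.029885.
⟨x⁴⟩ = 1.3249.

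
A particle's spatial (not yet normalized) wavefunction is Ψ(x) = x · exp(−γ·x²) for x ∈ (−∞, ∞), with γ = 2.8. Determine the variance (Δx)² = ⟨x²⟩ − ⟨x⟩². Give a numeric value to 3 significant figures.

0.268

Compute ⟨x⟩ and ⟨x²⟩ separately, then (Δx)² = ⟨x²⟩ − ⟨x⟩².
Expand each integrand as polynomial × e^(−2γx²) and use ∫x^(2j)·e^(−2γx²) dx = (2j−1)!!/(4γ)^j · √(π/(2γ)), odd powers → 0; here √(π/(2γ)) = 0.74900.
Normalization: ∫|Ψ|² dx = 0.066875.
⟨x⟩ = 0.0000 and ⟨x²⟩ = 0.26786.
(Δx)² = 0.26786 − (0.0000)² = 0.26786.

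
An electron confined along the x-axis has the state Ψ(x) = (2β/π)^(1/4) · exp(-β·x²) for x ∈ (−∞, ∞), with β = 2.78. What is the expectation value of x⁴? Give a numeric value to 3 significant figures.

0.0243

⟨x⁴⟩ = ∫ x⁴·|Ψ|² dx (integrals over the domain).
Gaussian moments: ∫x^(2j)·e^(−2βx²) dx = (2j−1)!!/(4β)^j · √(π/(2β)), odd powers integrate to 0; here √(π/(2β)) = 0.75169.
⟨x⁴⟩ = 0.024261.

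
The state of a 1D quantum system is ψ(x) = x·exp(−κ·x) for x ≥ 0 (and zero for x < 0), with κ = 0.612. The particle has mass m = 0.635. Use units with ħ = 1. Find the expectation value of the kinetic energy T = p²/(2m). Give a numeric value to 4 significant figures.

0.2949

T = −(ħ²/2m) d²/dx², so ⟨T⟩ = −(ħ²/2m) ∫ ψ*·ψ'' dx / ∫|ψ|² dx; with m = 0.635.
Differentiate x·exp(−κ·x) with the product rule; every integrand then reduces to terms xʲ·e^(−2κx) on [0, ∞), with ∫₀^∞ xʲ·e^(−2κx) dx = j!/(2κ)^(j+1).
State is unnormalized: ∫|ψ|² dx = 1.0907, and ∫ψ*·(−ħ²/2m · ψ'') dx = 0.32165, so ⟨T⟩ = 0.32165 / 1.0907.
⟨T⟩ = 0.29492.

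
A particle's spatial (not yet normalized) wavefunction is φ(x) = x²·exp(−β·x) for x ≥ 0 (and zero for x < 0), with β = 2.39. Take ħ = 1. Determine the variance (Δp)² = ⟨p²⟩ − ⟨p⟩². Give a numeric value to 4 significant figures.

Compute ⟨p⟩ and ⟨p²⟩ separately; (Δp)² = ⟨p²⟩ − ⟨p⟩².
Differentiate x²·exp(−β·x) with the product rule; every integrand then reduces to terms xʲ·e^(−2βx) on [0, ∞), with ∫₀^∞ xʲ·e^(−2βx) dx = j!/(2β)^(j+1).
Normalization: ∫|φ|² dx = 0.0096177.
⟨p⟩ = 0.0000 and ⟨p²⟩ = 1.9040.
(Δp)² = 1.9040 − (0.0000)² = 1.9040.

1.904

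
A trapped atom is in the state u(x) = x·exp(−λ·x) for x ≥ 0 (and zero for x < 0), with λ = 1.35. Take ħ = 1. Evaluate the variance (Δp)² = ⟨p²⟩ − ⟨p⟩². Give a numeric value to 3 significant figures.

1.82

Compute ⟨p⟩ and ⟨p²⟩ separately; (Δp)² = ⟨p²⟩ − ⟨p⟩².
Differentiate x·exp(−λ·x) with the product rule; every integrand then reduces to terms xʲ·e^(−2λx) on [0, ∞), with ∫₀^∞ xʲ·e^(−2λx) dx = j!/(2λ)^(j+1).
Normalization: ∫|u|² dx = 0.10161.
⟨p⟩ = 0.0000 and ⟨p²⟩ = 1.8225.
(Δp)² = 1.8225 − (0.0000)² = 1.8225.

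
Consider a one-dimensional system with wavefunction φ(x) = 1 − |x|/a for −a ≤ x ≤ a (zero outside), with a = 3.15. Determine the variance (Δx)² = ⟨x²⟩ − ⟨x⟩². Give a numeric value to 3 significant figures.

Compute ⟨x⟩ and ⟨x²⟩ separately, then (Δx)² = ⟨x²⟩ − ⟨x⟩².
φ is even, so ∫ over [−a, a] = 2∫₀ᵃ with φ = 1 − x/a there: ∫₀ᵃ (1 − x/a)² dx = a/3, ∫₀ᵃ x²(1 − x/a)² dx = a³/30, ∫₀ᵃ x⁴(1 − x/a)² dx = a⁵/105.
Normalization: ∫|φ|² dx = 2.1000.
⟨x⟩ = 0.0000 and ⟨x²⟩ = 0.99225.
(Δx)² = 0.99225 − (0.0000)² = 0.99225.

0.992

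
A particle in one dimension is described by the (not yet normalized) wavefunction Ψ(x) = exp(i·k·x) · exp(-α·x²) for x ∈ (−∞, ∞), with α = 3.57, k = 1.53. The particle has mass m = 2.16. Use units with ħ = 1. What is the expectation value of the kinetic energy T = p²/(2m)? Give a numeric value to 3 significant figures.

1.37

T = −(ħ²/2m) d²/dx², so ⟨T⟩ = −(ħ²/2m) ∫ Ψ*·Ψ'' dx / ∫|Ψ|² dx; with m = 2.16.
Gaussian moments: ∫x^(2j)·e^(−2αx²) dx = (2j−1)!!/(4α)^j · √(π/(2α)), odd powers integrate to 0; here √(π/(2α)) = 0.66332. Derivatives: Ψ′ = (ik − 2αx)·Ψ, Ψ″ = ((ik − 2αx)² − 2α)·Ψ; the odd-in-x pieces drop out.
State is unnormalized: ∫|Ψ|² dx = 0.66332, and ∫Ψ*·(−ħ²/2m · Ψ'') dx = 0.90760, so ⟨T⟩ = 0.90760 / 0.66332.
⟨T⟩ = 1.3683.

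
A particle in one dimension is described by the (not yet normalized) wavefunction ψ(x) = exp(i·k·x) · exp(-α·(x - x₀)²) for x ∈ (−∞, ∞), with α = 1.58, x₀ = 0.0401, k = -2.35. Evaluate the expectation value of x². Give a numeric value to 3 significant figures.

⟨x²⟩ = ∫ x²·|ψ|² dx / ∫|ψ|² dx (integrals over the domain).
Gaussian moments (u = x − x₀): ∫u^(2j)·e^(−2αu²) du = (2j−1)!!/(4α)^j · √(π/(2α)), odd powers integrate to 0; here √(π/(2α)) = 0.99708.
State is unnormalized: ∫|ψ|² dx = 0.99708, and ∫ψ*·x²·ψ dx = 0.15937, so ⟨x²⟩ = 0.15937 / 0.99708.
⟨x²⟩ = 0.15984.

0.160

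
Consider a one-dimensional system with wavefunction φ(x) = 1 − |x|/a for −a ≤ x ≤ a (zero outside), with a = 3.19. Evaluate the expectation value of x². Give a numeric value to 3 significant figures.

⟨x²⟩ = ∫ x²·|φ|² dx / ∫|φ|² dx (integrals over the domain).
φ is even, so ∫ over [−a, a] = 2∫₀ᵃ with φ = 1 − x/a there: ∫₀ᵃ (1 − x/a)² dx = a/3, ∫₀ᵃ x²(1 − x/a)² dx = a³/30, ∫₀ᵃ x⁴(1 − x/a)² dx = a⁵/105.
State is unnormalized: ∫|φ|² dx = 2.1267, and ∫φ*·x²·φ dx = 2.1641, so ⟨x²⟩ = 2.1641 / 2.1267.
⟨x²⟩ = 1.0176.

1.02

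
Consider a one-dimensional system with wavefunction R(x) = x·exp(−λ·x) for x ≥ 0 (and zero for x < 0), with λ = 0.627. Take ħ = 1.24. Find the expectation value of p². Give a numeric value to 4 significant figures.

0.6045

p² R = −ħ² d²R/dx²; ⟨p²⟩ = −ħ² ∫ R*·R'' dx / ∫|R|² dx.
Differentiate x·exp(−λ·x) with the product rule; every integrand then reduces to terms xʲ·e^(−2λx) on [0, ∞), with ∫₀^∞ xʲ·e^(−2λx) dx = j!/(2λ)^(j+1).
State is unnormalized: ∫|R|² dx = 1.0142, and ∫R*·(−ħ² R'') dx = 0.61308, so ⟨p²⟩ = 0.61308 / 1.0142.
⟨p²⟩ = 0.60448.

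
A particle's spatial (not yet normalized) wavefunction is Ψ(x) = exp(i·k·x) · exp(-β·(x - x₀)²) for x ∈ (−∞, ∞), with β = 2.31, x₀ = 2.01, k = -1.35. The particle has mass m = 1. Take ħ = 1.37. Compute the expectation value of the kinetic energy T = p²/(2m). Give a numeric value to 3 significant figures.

3.88

T = −(ħ²/2m) d²/dx², so ⟨T⟩ = −(ħ²/2m) ∫ Ψ*·Ψ'' dx / ∫|Ψ|² dx; with m = 1.
Gaussian moments (u = x − x₀): ∫u^(2j)·e^(−2βu²) du = (2j−1)!!/(4β)^j · √(π/(2β)), odd powers integrate to 0; here √(π/(2β)) = 0.82462. Derivatives: Ψ′ = (ik − 2βu)·Ψ, Ψ″ = ((ik − 2βu)² − 2β)·Ψ; the odd-in-u pieces drop out.
State is unnormalized: ∫|Ψ|² dx = 0.82462, and ∫Ψ*·(−ħ²/2m · Ψ'') dx = 3.1980, so ⟨T⟩ = 3.1980 / 0.82462.
⟨T⟩ = 3.8781.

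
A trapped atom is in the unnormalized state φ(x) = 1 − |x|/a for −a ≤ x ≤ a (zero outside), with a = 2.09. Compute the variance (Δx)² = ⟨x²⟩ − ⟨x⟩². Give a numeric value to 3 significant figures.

Compute ⟨x⟩ and ⟨x²⟩ separately, then (Δx)² = ⟨x²⟩ − ⟨x⟩².
φ is even, so ∫ over [−a, a] = 2∫₀ᵃ with φ = 1 − x/a there: ∫₀ᵃ (1 − x/a)² dx = a/3, ∫₀ᵃ x²(1 − x/a)² dx = a³/30, ∫₀ᵃ x⁴(1 − x/a)² dx = a⁵/105.
Normalization: ∫|φ|² dx = 1.3933.
⟨x⟩ = 0.0000 and ⟨x²⟩ = 0.43681.
(Δx)² = 0.43681 − (0.0000)² = 0.43681.

0.437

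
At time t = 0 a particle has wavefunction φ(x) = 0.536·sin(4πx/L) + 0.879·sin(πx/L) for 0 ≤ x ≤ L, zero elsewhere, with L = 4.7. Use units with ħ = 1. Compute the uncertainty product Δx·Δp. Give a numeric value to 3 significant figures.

1.51

Δx = √(⟨x²⟩−⟨x⟩²), Δp = √(⟨p²⟩−⟨p⟩²).
On 0 ≤ x ≤ L (j ≠ l): ∫sin²(jπx/L) dx = L/2, ∫sin(jπx/L)·sin(lπx/L) dx = 0; diagonal moments ∫x·sin²(jπx/L) dx = L²/4, ∫x²·sin²(jπx/L) dx = L³·(1/6 − 1/(4j²π²)); cross terms ∫x·sin(jπx/L)·sin(lπx/L) dx = 0 for j + l even and −4jlL²/(π²(j² − l²)²) for j + l odd, ∫x²·sin(jπx/L)·sin(lπx/L) dx = (−1)^(j+l)·4jlL³/(π²(j² − l²)²); higher powers the same way via product-to-sum and parts. d²/dx² sin(jπx/L) = −(jπ/L)²·sin(jπx/L); on 0 ≤ x ≤ L, ∫sin²(jπx/L) dx = L/2 and ∫sin(jπx/L)·sin(lπx/L) dx = 0 for j ≠ l, so only diagonal terms survive in ∫|φ|² and ∫φ·φ″; ∫φ·φ′ dx = [φ²/2] between the walls = 0.
Normalization: ∫|φ|² dx = 2.4909.
⟨x⟩ = 2.2898, ⟨x²⟩ = 6.2456 ⇒ Δx = 1.0012.
⟨p⟩ = 0.0000, ⟨p²⟩ = 2.2633 ⇒ Δp = 1.5044.
Δx·Δp = 1.5063.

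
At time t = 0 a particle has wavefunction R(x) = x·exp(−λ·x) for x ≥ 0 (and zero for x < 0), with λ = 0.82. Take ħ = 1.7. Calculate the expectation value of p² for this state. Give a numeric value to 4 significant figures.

p² R = −ħ² d²R/dx²; ⟨p²⟩ = −ħ² ∫ R*·R'' dx / ∫|R|² dx.
Differentiate x·exp(−λ·x) with the product rule; every integrand then reduces to terms xʲ·e^(−2λx) on [0, ∞), with ∫₀^∞ xʲ·e^(−2λx) dx = j!/(2λ)^(j+1).
State is unnormalized: ∫|R|² dx = 0.45342, and ∫R*·(−ħ² R'') dx = 0.88110, so ⟨p²⟩ = 0.88110 / 0.45342.
⟨p²⟩ = 1.9432.

1.943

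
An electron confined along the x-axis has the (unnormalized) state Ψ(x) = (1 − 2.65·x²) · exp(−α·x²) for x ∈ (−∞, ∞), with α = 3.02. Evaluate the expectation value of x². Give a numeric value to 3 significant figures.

0.0476

⟨x²⟩ = ∫ x²·|Ψ|² dx / ∫|Ψ|² dx (integrals over the domain).
Expand each integrand as polynomial × e^(−2αx²) and use ∫x^(2j)·e^(−2αx²) dx = (2j−1)!!/(4α)^j · √(π/(2α)), odd powers → 0; here √(π/(2α)) = 0.72120.
State is unnormalized: ∫|Ψ|² dx = 0.50890, and ∫Ψ*·x²·Ψ dx = 0.024217, so ⟨x²⟩ = 0.024217 / 0.50890.
⟨x²⟩ = 0.047587.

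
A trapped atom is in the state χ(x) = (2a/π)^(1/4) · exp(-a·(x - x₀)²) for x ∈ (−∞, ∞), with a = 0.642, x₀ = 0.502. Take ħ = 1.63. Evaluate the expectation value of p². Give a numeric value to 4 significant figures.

1.706

p² χ = −ħ² d²χ/dx²; ⟨p²⟩ = −ħ² ∫ χ*·χ'' dx.
Gaussian moments (u = x − x₀): ∫u^(2j)·e^(−2au²) du = (2j−1)!!/(4a)^j · √(π/(2a)), odd powers integrate to 0; here √(π/(2a)) = 1.5642. Derivatives: d/dx e^(−au²) = −2au·e^(−au²), d²/dx² e^(−au²) = (4a²u² − 2a)·e^(−au²).
⟨p²⟩ = 1.7057.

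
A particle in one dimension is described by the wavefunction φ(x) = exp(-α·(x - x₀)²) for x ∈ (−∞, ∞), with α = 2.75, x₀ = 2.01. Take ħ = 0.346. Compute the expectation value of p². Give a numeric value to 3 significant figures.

p² φ = −ħ² d²φ/dx²; ⟨p²⟩ = −ħ² ∫ φ*·φ'' dx / ∫|φ|² dx.
Gaussian moments (u = x − x₀): ∫u^(2j)·e^(−2αu²) du = (2j−1)!!/(4α)^j · √(π/(2α)), odd powers integrate to 0; here √(π/(2α)) = 0.75578. Derivatives: d/dx e^(−αu²) = −2αu·e^(−αu²), d²/dx² e^(−αu²) = (4α²u² − 2α)·e^(−αu²).
State is unnormalized: ∫|φ|² dx = 0.75578, and ∫φ*·(−ħ² φ'') dx = 0.24882, so ⟨p²⟩ = 0.24882 / 0.75578.
⟨p²⟩ = 0.32922.

0.329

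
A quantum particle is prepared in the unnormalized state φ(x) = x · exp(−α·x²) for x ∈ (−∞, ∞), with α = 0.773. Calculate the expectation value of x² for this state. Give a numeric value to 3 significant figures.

0.970

⟨x²⟩ = ∫ x²·|φ|² dx / ∫|φ|² dx (integrals over the domain).
Expand each integrand as polynomial × e^(−2αx²) and use ∫x^(2j)·e^(−2αx²) dx = (2j−1)!!/(4α)^j · √(π/(2α)), odd powers → 0; here √(π/(2α)) = 1.4255.
State is unnormalized: ∫|φ|² dx = 0.46103, and ∫φ*·x²·φ dx = 0.44731, so ⟨x²⟩ = 0.44731 / 0.46103.
⟨x²⟩ = 0.97025.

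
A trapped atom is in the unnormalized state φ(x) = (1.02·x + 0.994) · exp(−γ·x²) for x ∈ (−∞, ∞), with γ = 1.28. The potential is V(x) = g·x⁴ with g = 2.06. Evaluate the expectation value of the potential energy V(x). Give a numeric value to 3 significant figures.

0.397

⟨V⟩ = ∫ V(x)·|φ|² dx / ∫|φ|² dx.
Expand each integrand as polynomial × e^(−2γx²) and use ∫x^(2j)·e^(−2γx²) dx = (2j−1)!!/(4γ)^j · √(π/(2γ)), odd powers → 0; here √(π/(2γ)) = 1.1078.
State is unnormalized: ∫|φ|² dx = 1.3196, and ∫φ*·V(x)·φ dx = 0.52337, so ⟨V⟩ = 0.52337 / 1.3196.
⟨V⟩ = 0.39661.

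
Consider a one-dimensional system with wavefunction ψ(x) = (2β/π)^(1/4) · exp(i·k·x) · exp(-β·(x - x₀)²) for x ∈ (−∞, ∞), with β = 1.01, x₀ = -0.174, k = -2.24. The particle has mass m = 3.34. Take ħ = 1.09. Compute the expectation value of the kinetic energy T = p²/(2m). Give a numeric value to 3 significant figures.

1.07

T = −(ħ²/2m) d²/dx², so ⟨T⟩ = −(ħ²/2m) ∫ ψ*·ψ'' dx; with m = 3.34.
Gaussian moments (u = x − x₀): ∫u^(2j)·e^(−2βu²) du = (2j−1)!!/(4β)^j · √(π/(2β)), odd powers integrate to 0; here √(π/(2β)) = 1.2471. Derivatives: ψ′ = (ik − 2βu)·ψ, ψ″ = ((ik − 2βu)² − 2β)·ψ; the odd-in-u pieces drop out.
⟨T⟩ = 1.0721.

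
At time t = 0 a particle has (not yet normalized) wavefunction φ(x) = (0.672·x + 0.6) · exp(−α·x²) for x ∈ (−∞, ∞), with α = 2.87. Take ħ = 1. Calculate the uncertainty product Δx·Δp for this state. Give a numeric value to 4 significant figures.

Δx = √(⟨x²⟩−⟨x⟩²), Δp = √(⟨p²⟩−⟨p⟩²).
Expand each integrand as polynomial × e^(−2αx²) and use ∫x^(2j)·e^(−2αx²) dx = (2j−1)!!/(4α)^j · √(π/(2α)), odd powers → 0; here √(π/(2α)) = 0.73981. Differentiate with the product rule, d/dx e^(−αx²) = −2αx·e^(−αx²).
Normalization: ∫|φ|² dx = 0.29543.
⟨x⟩ = 0.17590, ⟨x²⟩ = 0.10427 ⇒ Δx = 0.27079.
⟨p⟩ = 0.0000, ⟨p²⟩ = 3.4354 ⇒ Δp = 1.8535.
Δx·Δp = 0.50191.

0.5019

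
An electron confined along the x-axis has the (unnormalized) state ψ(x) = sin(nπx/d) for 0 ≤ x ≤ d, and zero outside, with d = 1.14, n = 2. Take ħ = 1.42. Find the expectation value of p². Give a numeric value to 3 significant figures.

61.3

p² ψ = −ħ² d²ψ/dx²; ⟨p²⟩ = −ħ² ∫ ψ*·ψ'' dx / ∫|ψ|² dx.
d/dx sin(nπx/d) = (nπ/d)·cos(nπx/d) and d²/dx² sin(nπx/d) = −(nπ/d)²·sin(nπx/d); on 0 ≤ x ≤ d, ∫sin²(nπx/d) dx = d/2 and ∫sin(nπx/d)·cos(nπx/d) dx = 0.
State is unnormalized: ∫|ψ|² dx = 0.57000, and ∫ψ*·(−ħ² ψ'') dx = 34.914, so ⟨p²⟩ = 34.914 / 0.57000.
⟨p²⟩ = 61.253.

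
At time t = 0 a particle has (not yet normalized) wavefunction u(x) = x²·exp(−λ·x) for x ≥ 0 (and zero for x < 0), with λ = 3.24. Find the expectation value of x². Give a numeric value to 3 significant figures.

0.714

⟨x²⟩ = ∫ x²·|u|² dx / ∫|u|² dx (integrals over the domain).
Every integrand reduces to terms xʲ·e^(−2λx) on [0, ∞); use ∫₀^∞ xʲ·e^(−2λx) dx = j!/(2λ)^(j+1).
State is unnormalized: ∫|u|² dx = 0.0021006, and ∫u*·x²·u dx = 0.0015007, so ⟨x²⟩ = 0.0015007 / 0.0021006.
⟨x²⟩ = 0.71445.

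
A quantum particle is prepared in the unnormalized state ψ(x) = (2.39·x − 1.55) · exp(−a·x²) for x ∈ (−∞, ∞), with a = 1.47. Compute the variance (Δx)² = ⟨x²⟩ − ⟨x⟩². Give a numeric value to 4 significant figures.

Compute ⟨x⟩ and ⟨x²⟩ separately, then (Δx)² = ⟨x²⟩ − ⟨x⟩².
Expand each integrand as polynomial × e^(−2ax²) and use ∫x^(2j)·e^(−2ax²) dx = (2j−1)!!/(4a)^j · √(π/(2a)), odd powers → 0; here √(π/(2a)) = 1.0337.
Normalization: ∫|ψ|² dx = 3.4877.
⟨x⟩ = -0.37346 and ⟨x²⟩ = 0.26800.
(Δx)² = 0.26800 − (-0.37346)² = 0.12853.

0.1285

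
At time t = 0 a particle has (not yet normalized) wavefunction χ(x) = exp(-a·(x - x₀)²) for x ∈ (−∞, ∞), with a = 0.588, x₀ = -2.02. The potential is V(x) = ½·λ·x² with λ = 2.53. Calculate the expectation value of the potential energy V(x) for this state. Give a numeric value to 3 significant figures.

⟨V⟩ = ∫ V(x)·|χ|² dx / ∫|χ|² dx.
Gaussian moments (u = x − x₀): ∫u^(2j)·e^(−2au²) du = (2j−1)!!/(4a)^j · √(π/(2a)), odd powers integrate to 0; here √(π/(2a)) = 1.6344.
State is unnormalized: ∫|χ|² dx = 1.6344, and ∫χ*·V(x)·χ dx = 9.3156, so ⟨V⟩ = 9.3156 / 1.6344.
⟨V⟩ = 5.6995.

5.70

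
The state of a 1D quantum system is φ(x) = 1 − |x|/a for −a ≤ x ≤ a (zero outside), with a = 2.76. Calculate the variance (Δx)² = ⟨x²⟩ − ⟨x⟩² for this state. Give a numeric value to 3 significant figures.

Compute ⟨x⟩ and ⟨x²⟩ separately, then (Δx)² = ⟨x²⟩ − ⟨x⟩².
φ is even, so ∫ over [−a, a] = 2∫₀ᵃ with φ = 1 − x/a there: ∫₀ᵃ (1 − x/a)² dx = a/3, ∫₀ᵃ x²(1 − x/a)² dx = a³/30, ∫₀ᵃ x⁴(1 − x/a)² dx = a⁵/105.
Normalization: ∫|φ|² dx = 1.8400.
⟨x⟩ = 0.0000 and ⟨x²⟩ = 0.76176.
(Δx)² = 0.76176 − (0.0000)² = 0.76176.

0.762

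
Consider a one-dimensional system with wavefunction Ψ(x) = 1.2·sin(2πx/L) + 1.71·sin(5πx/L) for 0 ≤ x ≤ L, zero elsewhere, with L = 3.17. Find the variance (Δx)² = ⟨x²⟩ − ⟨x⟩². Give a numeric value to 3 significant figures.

0.779

Compute ⟨x⟩ and ⟨x²⟩ separately, then (Δx)² = ⟨x²⟩ − ⟨x⟩².
On 0 ≤ x ≤ L (j ≠ l): ∫sin²(jπx/L) dx = L/2, ∫sin(jπx/L)·sin(lπx/L) dx = 0; diagonal moments ∫x·sin²(jπx/L) dx = L²/4, ∫x²·sin²(jπx/L) dx = L³·(1/6 − 1/(4j²π²)); cross terms ∫x·sin(jπx/L)·sin(lπx/L) dx = 0 for j + l even and −4jlL²/(π²(j² − l²)²) for j + l odd, ∫x²·sin(jπx/L)·sin(lπx/L) dx = (−1)^(j+l)·4jlL³/(π²(j² − l²)²); higher powers the same way via product-to-sum and parts.
Normalization: ∫|Ψ|² dx = 6.9171.
⟨x⟩ = 1.5302 and ⟨x²⟩ = 3.1203.
(Δx)² = 3.1203 − (1.5302)² = 0.77877.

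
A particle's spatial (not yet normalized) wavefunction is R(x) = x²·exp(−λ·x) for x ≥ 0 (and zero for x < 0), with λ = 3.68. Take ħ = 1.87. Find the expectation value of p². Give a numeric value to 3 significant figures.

p² R = −ħ² d²R/dx²; ⟨p²⟩ = −ħ² ∫ R*·R'' dx / ∫|R|² dx.
Differentiate x²·exp(−λ·x) with the product rule; every integrand then reduces to terms xʲ·e^(−2λx) on [0, ∞), with ∫₀^∞ xʲ·e^(−2λx) dx = j!/(2λ)^(j+1).
State is unnormalized: ∫|R|² dx = 0.0011113, and ∫R*·(−ħ² R'') dx = 0.017542, so ⟨p²⟩ = 0.017542 / 0.0011113.
⟨p²⟩ = 15.785.

15.8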